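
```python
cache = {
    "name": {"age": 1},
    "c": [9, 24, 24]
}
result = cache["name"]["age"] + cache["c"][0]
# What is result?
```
Trace:
  cache={'name': {'age': 1}, 'c': [9, 24, 24]}
  cache={'name': {'age': 1}, 'c': [9, 24, 24]}, result=10

Final answer: 10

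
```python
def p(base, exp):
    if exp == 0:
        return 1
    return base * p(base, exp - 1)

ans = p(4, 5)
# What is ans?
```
Call trace:
p(base=4, exp=5)
  p(base=4, exp=4)
    p(base=4, exp=3)
      p(base=4, exp=2)
        p(base=4, exp=1)
          p(base=4, exp=0)
          -> return 1
        -> return 4
      -> return 16
    -> return 64
  -> return 256
-> return 1024

Final answer: 1024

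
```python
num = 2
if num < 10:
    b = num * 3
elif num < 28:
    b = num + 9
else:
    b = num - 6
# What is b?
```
Trace:
  num=2
  num=2, b=6

Final answer: 6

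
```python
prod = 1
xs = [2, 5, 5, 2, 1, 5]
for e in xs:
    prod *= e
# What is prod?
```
Trace:
  prod=1
  prod=2, e=2
  prod=10, e=5
  prod=50, e=5
  prod=100, e=2
  prod=100, e=1
  prod=500, e=5

Final answer: 500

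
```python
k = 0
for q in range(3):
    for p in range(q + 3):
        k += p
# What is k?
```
Trace:
  k=0
  k=0, q=0, p=0
  k=1, q=0, p=1
  k=3, q=0, p=2
  k=3, q=1, p=0
  k=4, q=1, p=1
  k=6, q=1, p=2
  k=9, q=1, p=3
  k=9, q=2, p=0
  k=10, q=2, p=1
  k=12, q=2, p=2
  k=15, q=2, p=3
  k=19, q=2, p=4

Final answer: 19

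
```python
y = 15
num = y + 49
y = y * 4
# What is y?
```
Trace:
  y=15
  y=15, num=64
  y=60, num=64

Final answer: 60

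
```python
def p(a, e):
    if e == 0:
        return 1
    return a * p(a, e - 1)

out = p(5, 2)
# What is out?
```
Call trace:
p(a=5, e=2)
  p(a=5, e=1)
    p(a=5, e=0)
    -> return 1
  -> return 5
-> return 25

Final answer: 25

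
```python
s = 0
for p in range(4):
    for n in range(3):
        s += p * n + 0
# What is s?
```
Trace:
  s=0
  s=0, p=0, n=0
  s=0, p=0, n=1
  s=0, p=0, n=2
  s=0, p=1, n=0
  s=1, p=1, n=1
  s=3, p=1, n=2
  s=3, p=2, n=0
  s=5, p=2, n=1
  s=9, p=2, n=2
  s=9, p=3, n=0
  s=12, p=3, n=1
  s=18, p=3, n=2

Final answer: 18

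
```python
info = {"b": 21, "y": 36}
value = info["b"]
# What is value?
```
Trace:
  info={'b': 21, 'y': 36}
  info={'b': 21, 'y': 36}, value=21

Final answer: 21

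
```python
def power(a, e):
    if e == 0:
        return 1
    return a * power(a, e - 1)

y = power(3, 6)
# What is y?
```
Call trace:
power(a=3, e=6)
  power(a=3, e=5)
    power(a=3, e=4)
      power(a=3, e=3)
        power(a=3, e=2)
          power(a=3, e=1)
            power(a=3, e=0)
            -> return 1
          -> return 3
        -> return 9
      -> return 27
    -> return 81
  -> return 243
-> return 729

Final answer: 729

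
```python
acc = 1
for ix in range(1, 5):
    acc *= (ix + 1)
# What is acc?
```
Trace:
  acc=1
  acc=2, ix=1
  acc=6, ix=2
  acc=24, ix=3
  acc=120, ix=4

Final answer: 120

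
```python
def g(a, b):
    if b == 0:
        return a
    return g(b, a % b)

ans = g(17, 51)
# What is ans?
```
Call trace:
g(a=17, b=51)
  g(a=51, b=17)
    g(a=17, b=0)
    -> return 17
  -> return 17
-> return 17

Final answer: 17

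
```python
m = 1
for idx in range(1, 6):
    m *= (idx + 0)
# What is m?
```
Trace:
  m=1
  m=1, idx=1
  m=2, idx=2
  m=6, idx=3
  m=24, idx=4
  m=120, idx=5

Final answer: 120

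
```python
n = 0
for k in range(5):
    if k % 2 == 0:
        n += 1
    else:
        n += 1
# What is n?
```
Trace:
  n=0
  n=1, k=0
  n=2, k=1
  n=3, k=2
  n=4, k=3
  n=5, k=4

Final answer: 5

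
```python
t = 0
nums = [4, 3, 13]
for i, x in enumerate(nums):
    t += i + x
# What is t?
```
Trace:
  t=0
  t=4, i=0, x=4
  t=8, i=1, x=3
  t=23, i=2, x=13

Final answer: 23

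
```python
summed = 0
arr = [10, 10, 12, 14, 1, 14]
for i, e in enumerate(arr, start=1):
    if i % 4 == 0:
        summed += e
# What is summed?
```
Trace:
  summed=0
  summed=0, i=1, e=10
  summed=0, i=2, e=10
  summed=0, i=3, e=12
  summed=14, i=4, e=14
  summed=14, i=5, e=1
  summed=14, i=6, e=14

Final answer: 14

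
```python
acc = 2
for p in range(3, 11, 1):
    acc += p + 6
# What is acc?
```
Trace:
  acc=2
  acc=11, p=3
  acc=21, p=4
  acc=32, p=5
  acc=44, p=6
  acc=57, p=7
  acc=71, p=8
  acc=86, p=9
  acc=102, p=10

Final answer: 102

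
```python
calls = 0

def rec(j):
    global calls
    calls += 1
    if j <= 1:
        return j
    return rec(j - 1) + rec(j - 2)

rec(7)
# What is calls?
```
Call trace (a repeated sub-call is expanded the first time; later identical calls just restate its return value):
rec(j=7)
  rec(j=6)
    rec(j=5)
      rec(j=4)
        rec(j=3)
          rec(j=2)
            rec(j=1)
            -> return 1
            rec(j=0)
            -> return 0
          -> return 1
          rec(j=1)
          -> return 1
        -> return 2
        rec(j=2) -> return 1  (same call as traced above)
      -> return 3
      rec(j=3) -> return 2  (same call as traced above)
    -> return 5
    rec(j=4) -> return 3  (same call as traced above)
  -> return 8
  rec(j=5) -> return 5  (same call as traced above)
-> return 13

calls is incremented once per call, so count the calls in each subtree. Let C(j) = number of calls made by rec(j).
C(0) = C(1) = 1 (base case, no recursion); C(j) = 1 + C(j - 1) + C(j - 2) otherwise.
C(2) = 1 + C(1) + C(0) = 1 + 1 + 1 = 3
C(3) = 1 + C(2) + C(1) = 1 + 3 + 1 = 5
C(4) = 1 + C(3) + C(2) = 1 + 5 + 3 = 9
C(5) = 1 + C(4) + C(3) = 1 + 9 + 5 = 15
C(6) = 1 + C(5) + C(4) = 1 + 15 + 9 = 25
C(7) = 1 + C(6) + C(5) = 1 + 25 + 15 = 41
calls = C(7) = 41

Final answer: 41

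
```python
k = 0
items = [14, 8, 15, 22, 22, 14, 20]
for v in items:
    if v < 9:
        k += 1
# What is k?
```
Trace:
  k=0
  k=0, v=14
  k=1, v=8
  k=1, v=15
  k=1, v=22
  k=1, v=22
  k=1, v=14
  k=1, v=20

Final answer: 1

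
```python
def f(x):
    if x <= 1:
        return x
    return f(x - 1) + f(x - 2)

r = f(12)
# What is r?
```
Call trace (a repeated sub-call is expanded the first time; later identical calls just restate its return value):
f(x=12)
  f(x=11)
    f(x=10)
      f(x=9)
        f(x=8)
          f(x=7)
            f(x=6)
              f(x=5)
                f(x=4)
                  f(x=3)
                    f(x=2)
                      f(x=1)
                      -> return 1
                      f(x=0)
                      -> return 0
                    -> return 1
                    f(x=1)
                    -> return 1
                  -> return 2
                  f(x=2) -> return 1  (same call as traced above)
                -> return 3
                f(x=3) -> return 2  (same call as traced above)
              -> return 5
              f(x=4) -> return 3  (same call as traced above)
            -> return 8
            f(x=5) -> return 5  (same call as traced above)
          -> return 13
          f(x=6) -> return 8  (same call as traced above)
        -> return 21
        f(x=7) -> return 13  (same call as traced above)
      -> return 34
      f(x=8) -> return 21  (same call as traced above)
    -> return 55
    f(x=9) -> return 34  (same call as traced above)
  -> return 89
  f(x=10) -> return 55  (same call as traced above)
-> return 144

Final answer: 144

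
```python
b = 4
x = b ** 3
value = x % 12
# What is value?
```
Trace:
  b=4
  b=4, x=64
  b=4, x=64, value=4

Final answer: 4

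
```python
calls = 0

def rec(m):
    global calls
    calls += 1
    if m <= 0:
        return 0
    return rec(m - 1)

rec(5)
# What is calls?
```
Call trace:
rec(m=5)
  rec(m=4)
    rec(m=3)
      rec(m=2)
        rec(m=1)
          rec(m=0)
          -> return 0
        -> return 0
      -> return 0
    -> return 0
  -> return 0
-> return 0

calls is incremented once per call. rec is entered once for each m = 5, 4, 3, 2, 1, 0 (the m <= 0 call returns without recursing), i.e. 5 + 1 calls.
calls = 6

Final answer: 6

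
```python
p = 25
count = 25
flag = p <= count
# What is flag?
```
Trace:
  p=25
  p=25, count=25
  p=25, count=25, flag=True

Final answer: True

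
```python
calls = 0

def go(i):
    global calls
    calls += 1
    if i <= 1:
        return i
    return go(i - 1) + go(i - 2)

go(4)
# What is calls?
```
Call trace (a repeated sub-call is expanded the first time; later identical calls just restate its return value):
go(i=4)
  go(i=3)
    go(i=2)
      go(i=1)
      -> return 1
      go(i=0)
      -> return 0
    -> return 1
    go(i=1)
    -> return 1
  -> return 2
  go(i=2) -> return 1  (same call as traced above)
-> return 3

calls is incremented once per call, so count the calls in each subtree. Let C(i) = number of calls made by go(i).
C(0) = C(1) = 1 (base case, no recursion); C(i) = 1 + C(i - 1) + C(i - 2) otherwise.
C(2) = 1 + C(1) + C(0) = 1 + 1 + 1 = 3
C(3) = 1 + C(2) + C(1) = 1 + 3 + 1 = 5
C(4) = 1 + C(3) + C(2) = 1 + 5 + 3 = 9
calls = C(4) = 9

Final answer: 9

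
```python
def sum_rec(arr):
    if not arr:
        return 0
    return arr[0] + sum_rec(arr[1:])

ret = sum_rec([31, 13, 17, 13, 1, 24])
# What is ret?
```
Call trace:
sum_rec(arr=[31, 13, 17, 13, 1, 24])
  sum_rec(arr=[13, 17, 13, 1, 24])
    sum_rec(arr=[17, 13, 1, 24])
      sum_rec(arr=[13, 1, 24])
        sum_rec(arr=[1, 24])
          sum_rec(arr=[24])
            sum_rec(arr=[])
            -> return 0
          -> return 24
        -> return 25
      -> return 38
    -> return 55
  -> return 68
-> return 99

Final answer: 99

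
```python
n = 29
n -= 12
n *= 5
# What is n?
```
Trace:
  n=29
  n=17
  n=85

Final answer: 85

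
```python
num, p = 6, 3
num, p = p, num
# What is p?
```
Trace:
  num=6, p=3
  num=3, p=6

Final answer: 6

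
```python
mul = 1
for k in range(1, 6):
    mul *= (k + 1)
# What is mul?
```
Trace:
  mul=1
  mul=2, k=1
  mul=6, k=2
  mul=24, k=3
  mul=120, k=4
  mul=720, k=5

Final answer: 720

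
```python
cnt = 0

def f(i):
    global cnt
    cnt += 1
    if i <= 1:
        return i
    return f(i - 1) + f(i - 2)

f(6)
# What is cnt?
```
Call trace (a repeated sub-call is expanded the first time; later identical calls just restate its return value):
f(i=6)
  f(i=5)
    f(i=4)
      f(i=3)
        f(i=2)
          f(i=1)
          -> return 1
          f(i=0)
          -> return 0
        -> return 1
        f(i=1)
        -> return 1
      -> return 2
      f(i=2) -> return 1  (same call as traced above)
    -> return 3
    f(i=3) -> return 2  (same call as traced above)
  -> return 5
  f(i=4) -> return 3  (same call as traced above)
-> return 8

cnt is incremented once per call, so count the calls in each subtree. Let C(i) = number of calls made by f(i).
C(0) = C(1) = 1 (base case, no recursion); C(i) = 1 + C(i - 1) + C(i - 2) otherwise.
C(2) = 1 + C(1) + C(0) = 1 + 1 + 1 = 3
C(3) = 1 + C(2) + C(1) = 1 + 3 + 1 = 5
C(4) = 1 + C(3) + C(2) = 1 + 5 + 3 = 9
C(5) = 1 + C(4) + C(3) = 1 + 9 + 5 = 15
C(6) = 1 + C(5) + C(4) = 1 + 15 + 9 = 25
cnt = C(6) = 25

Final answer: 25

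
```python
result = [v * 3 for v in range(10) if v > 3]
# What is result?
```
Trace:
  v=0
  v=1
  v=2
  v=3
  v=4
  v=5
  v=6
  v=7
  v=8
  v=9
  result=[12, 15, 18, 21, 24, 27]

Final answer: [12, 15, 18, 21, 24, 27]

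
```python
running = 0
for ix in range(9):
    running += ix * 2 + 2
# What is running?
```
Trace:
  running=0
  running=2, ix=0
  running=6, ix=1
  running=12, ix=2
  running=20, ix=3
  running=30, ix=4
  running=42, ix=5
  running=56, ix=6
  running=72, ix=7
  running=90, ix=8

Final answer: 90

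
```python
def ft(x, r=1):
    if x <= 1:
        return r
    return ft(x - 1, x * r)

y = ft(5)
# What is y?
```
Call trace:
ft(x=5, r=1)
  ft(x=4, r=5)
    ft(x=3, r=20)
      ft(x=2, r=60)
        ft(x=1, r=120)
        -> return 120
      -> return 120
    -> return 120
  -> return 120
-> return 120

Final answer: 120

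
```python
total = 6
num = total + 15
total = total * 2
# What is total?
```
Trace:
  total=6
  total=6, num=21
  total=12, num=21

Final answer: 12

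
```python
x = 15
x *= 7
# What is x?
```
Trace:
  x=15
  x=105

Final answer: 105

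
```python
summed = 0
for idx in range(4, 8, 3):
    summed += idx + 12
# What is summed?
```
Trace:
  summed=0
  summed=16, idx=4
  summed=35, idx=7

Final answer: 35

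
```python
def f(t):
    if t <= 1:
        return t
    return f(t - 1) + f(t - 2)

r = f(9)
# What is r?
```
Call trace (a repeated sub-call is expanded the first time; later identical calls just restate its return value):
f(t=9)
  f(t=8)
    f(t=7)
      f(t=6)
        f(t=5)
          f(t=4)
            f(t=3)
              f(t=2)
                f(t=1)
                -> return 1
                f(t=0)
                -> return 0
              -> return 1
              f(t=1)
              -> return 1
            -> return 2
            f(t=2) -> return 1  (same call as traced above)
          -> return 3
          f(t=3) -> return 2  (same call as traced above)
        -> return 5
        f(t=4) -> return 3  (same call as traced above)
      -> return 8
      f(t=5) -> return 5  (same call as traced above)
    -> return 13
    f(t=6) -> return 8  (same call as traced above)
  -> return 21
  f(t=7) -> return 13  (same call as traced above)
-> return 34

Final answer: 34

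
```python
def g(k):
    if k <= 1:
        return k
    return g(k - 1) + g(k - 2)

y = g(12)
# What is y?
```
Call trace (a repeated sub-call is expanded the first time; later identical calls just restate its return value):
g(k=12)
  g(k=11)
    g(k=10)
      g(k=9)
        g(k=8)
          g(k=7)
            g(k=6)
              g(k=5)
                g(k=4)
                  g(k=3)
                    g(k=2)
                      g(k=1)
                      -> return 1
                      g(k=0)
                      -> return 0
                    -> return 1
                    g(k=1)
                    -> return 1
                  -> return 2
                  g(k=2) -> return 1  (same call as traced above)
                -> return 3
                g(k=3) -> return 2  (same call as traced above)
              -> return 5
              g(k=4) -> return 3  (same call as traced above)
            -> return 8
            g(k=5) -> return 5  (same call as traced above)
          -> return 13
          g(k=6) -> return 8  (same call as traced above)
        -> return 21
        g(k=7) -> return 13  (same call as traced above)
      -> return 34
      g(k=8) -> return 21  (same call as traced above)
    -> return 55
    g(k=9) -> return 34  (same call as traced above)
  -> return 89
  g(k=10) -> return 55  (same call as traced above)
-> return 144

Final answer: 144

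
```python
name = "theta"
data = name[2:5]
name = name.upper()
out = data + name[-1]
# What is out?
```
Trace:
  name='theta'
  name='theta', data='eta'
  name='THETA', data='eta'
  name='THETA', data='eta', out='etaA'

Final answer: 'etaA'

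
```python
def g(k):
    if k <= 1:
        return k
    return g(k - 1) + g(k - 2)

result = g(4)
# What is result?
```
Call trace (a repeated sub-call is expanded the first time; later identical calls just restate its return value):
g(k=4)
  g(k=3)
    g(k=2)
      g(k=1)
      -> return 1
      g(k=0)
      -> return 0
    -> return 1
    g(k=1)
    -> return 1
  -> return 2
  g(k=2) -> return 1  (same call as traced above)
-> return 3

Final answer: 3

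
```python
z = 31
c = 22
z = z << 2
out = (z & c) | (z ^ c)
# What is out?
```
Trace:
  z=31
  z=31, c=22
  z=124, c=22
  z=124, c=22, out=126

Final answer: 126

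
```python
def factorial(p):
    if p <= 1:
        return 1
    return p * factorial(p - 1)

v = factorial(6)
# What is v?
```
Call trace:
factorial(p=6)
  factorial(p=5)
    factorial(p=4)
      factorial(p=3)
        factorial(p=2)
          factorial(p=1)
          -> return 1
        -> return 2
      -> return 6
    -> return 24
  -> return 120
-> return 720

Final answer: 720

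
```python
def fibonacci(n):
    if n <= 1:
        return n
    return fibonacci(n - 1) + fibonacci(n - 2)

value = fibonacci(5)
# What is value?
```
Call trace (a repeated sub-call is expanded the first time; later identical calls just restate its return value):
fibonacci(n=5)
  fibonacci(n=4)
    fibonacci(n=3)
      fibonacci(n=2)
        fibonacci(n=1)
        -> return 1
        fibonacci(n=0)
        -> return 0
      -> return 1
      fibonacci(n=1)
      -> return 1
    -> return 2
    fibonacci(n=2) -> return 1  (same call as traced above)
  -> return 3
  fibonacci(n=3) -> return 2  (same call as traced above)
-> return 5

Final answer: 5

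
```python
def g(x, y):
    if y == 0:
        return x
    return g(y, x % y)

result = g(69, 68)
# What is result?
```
Call trace:
g(x=69, y=68)
  g(x=68, y=1)
    g(x=1, y=0)
    -> return 1
  -> return 1
-> return 1

Final answer: 1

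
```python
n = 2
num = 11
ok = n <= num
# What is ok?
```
Trace:
  n=2
  n=2, num=11
  n=2, num=11, ok=True

Final answer: True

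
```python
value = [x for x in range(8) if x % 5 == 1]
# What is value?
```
Trace:
  x=0
  x=1
  x=2
  x=3
  x=4
  x=5
  x=6
  x=7
  value=[1, 6]

Final answer: [1, 6]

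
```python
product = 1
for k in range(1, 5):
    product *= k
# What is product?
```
Trace:
  product=1
  product=1, k=1
  product=2, k=2
  product=6, k=3
  product=24, k=4

Final answer: 24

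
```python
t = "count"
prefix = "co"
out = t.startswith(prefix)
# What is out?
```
Trace:
  t='count'
  t='count', prefix='co'
  t='count', prefix='co', out=True

Final answer: True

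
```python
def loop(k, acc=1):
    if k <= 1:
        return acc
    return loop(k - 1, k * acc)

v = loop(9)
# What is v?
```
Call trace:
loop(k=9, acc=1)
  loop(k=8, acc=9)
    loop(k=7, acc=72)
      loop(k=6, acc=504)
        loop(k=5, acc=3024)
          loop(k=4, acc=15120)
            loop(k=3, acc=60480)
              loop(k=2, acc=181440)
                loop(k=1, acc=362880)
                -> return 362880
              -> return 362880
            -> return 362880
          -> return 362880
        -> return 362880
      -> return 362880
    -> return 362880
  -> return 362880
-> return 362880

Final answer: 362880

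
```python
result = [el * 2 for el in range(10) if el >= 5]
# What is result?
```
Trace:
  el=0
  el=1
  el=2
  el=3
  el=4
  el=5
  el=6
  el=7
  el=8
  el=9
  result=[10, 12, 14, 16, 18]

Final answer: [10, 12, 14, 16, 18]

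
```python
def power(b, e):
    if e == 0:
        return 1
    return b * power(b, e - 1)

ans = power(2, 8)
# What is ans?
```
Call trace:
power(b=2, e=8)
  power(b=2, e=7)
    power(b=2, e=6)
      power(b=2, e=5)
        power(b=2, e=4)
          power(b=2, e=3)
            power(b=2, e=2)
              power(b=2, e=1)
                power(b=2, e=0)
                -> return 1
              -> return 2
            -> return 4
          -> return 8
        -> return 16
      -> return 32
    -> return 64
  -> return 128
-> return 256

Final answer: 256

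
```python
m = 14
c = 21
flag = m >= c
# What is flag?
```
Trace:
  m=14
  m=14, c=21
  m=14, c=21, flag=False

Final answer: False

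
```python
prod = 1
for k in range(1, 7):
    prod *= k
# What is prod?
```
Trace:
  prod=1
  prod=1, k=1
  prod=2, k=2
  prod=6, k=3
  prod=24, k=4
  prod=120, k=5
  prod=720, k=6

Final answer: 720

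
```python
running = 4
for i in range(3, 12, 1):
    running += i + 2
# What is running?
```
Trace:
  running=4
  running=9, i=3
  running=15, i=4
  running=22, i=5
  running=30, i=6
  running=39, i=7
  running=49, i=8
  running=60, i=9
  running=72, i=10
  running=85, i=11

Final answer: 85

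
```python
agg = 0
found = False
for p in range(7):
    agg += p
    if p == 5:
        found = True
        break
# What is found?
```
Trace:
  agg=0
  agg=0, found=False
  agg=0, found=False, p=0
  agg=1, found=False, p=1
  agg=3, found=False, p=2
  agg=6, found=False, p=3
  agg=10, found=False, p=4
  agg=15, found=True, p=5

Final answer: True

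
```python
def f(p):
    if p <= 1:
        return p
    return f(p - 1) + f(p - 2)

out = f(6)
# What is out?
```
Call trace (a repeated sub-call is expanded the first time; later identical calls just restate its return value):
f(p=6)
  f(p=5)
    f(p=4)
      f(p=3)
        f(p=2)
          f(p=1)
          -> return 1
          f(p=0)
          -> return 0
        -> return 1
        f(p=1)
        -> return 1
      -> return 2
      f(p=2) -> return 1  (same call as traced above)
    -> return 3
    f(p=3) -> return 2  (same call as traced above)
  -> return 5
  f(p=4) -> return 3  (same call as traced above)
-> return 8

Final answer: 8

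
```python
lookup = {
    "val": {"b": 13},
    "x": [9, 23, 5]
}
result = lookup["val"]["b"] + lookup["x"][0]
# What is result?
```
Trace:
  lookup={'val': {'b': 13}, 'x': [9, 23, 5]}
  lookup={'val': {'b': 13}, 'x': [9, 23, 5]}, result=22

Final answer: 22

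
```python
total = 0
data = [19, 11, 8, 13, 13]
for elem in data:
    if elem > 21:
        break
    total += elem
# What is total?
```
Trace:
  total=0
  total=19, elem=19
  total=30, elem=11
  total=38, elem=8
  total=51, elem=13
  total=64, elem=13

Final answer: 64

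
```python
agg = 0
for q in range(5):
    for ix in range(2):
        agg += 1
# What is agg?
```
Trace:
  agg=0
  agg=1, q=0, ix=0
  agg=2, q=0, ix=1
  agg=3, q=1, ix=0
  agg=4, q=1, ix=1
  agg=5, q=2, ix=0
  agg=6, q=2, ix=1
  agg=7, q=3, ix=0
  agg=8, q=3, ix=1
  agg=9, q=4, ix=0
  agg=10, q=4, ix=1

Final answer: 10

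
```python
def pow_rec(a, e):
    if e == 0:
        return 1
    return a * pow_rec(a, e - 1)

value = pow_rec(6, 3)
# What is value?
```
Call trace:
pow_rec(a=6, e=3)
  pow_rec(a=6, e=2)
    pow_rec(a=6, e=1)
      pow_rec(a=6, e=0)
      -> return 1
    -> return 6
  -> return 36
-> return 216

Final answer: 216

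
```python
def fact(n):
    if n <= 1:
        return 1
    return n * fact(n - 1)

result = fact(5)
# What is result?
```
Call trace:
fact(n=5)
  fact(n=4)
    fact(n=3)
      fact(n=2)
        fact(n=1)
        -> return 1
      -> return 2
    -> return 6
  -> return 24
-> return 120

Final answer: 120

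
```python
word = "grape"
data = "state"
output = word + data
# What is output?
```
Trace:
  word='grape'
  word='grape', data='state'
  word='grape', data='state', output='grapestate'

Final answer: 'grapestate'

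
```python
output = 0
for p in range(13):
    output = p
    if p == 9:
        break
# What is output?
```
Trace:
  output=0
  output=0, p=0
  output=1, p=1
  output=2, p=2
  output=3, p=3
  output=4, p=4
  output=5, p=5
  output=6, p=6
  output=7, p=7
  output=8, p=8
  output=9, p=9

Final answer: 9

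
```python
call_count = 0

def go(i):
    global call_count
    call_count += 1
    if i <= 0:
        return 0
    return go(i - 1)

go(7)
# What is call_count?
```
Call trace:
go(i=7)
  go(i=6)
    go(i=5)
      go(i=4)
        go(i=3)
          go(i=2)
            go(i=1)
              go(i=0)
              -> return 0
            -> return 0
          -> return 0
        -> return 0
      -> return 0
    -> return 0
  -> return 0
-> return 0

call_count is incremented once per call. go is entered once for each i = 7, 6, 5, 4, 3, 2, 1, 0 (the i <= 0 call returns without recursing), i.e. 7 + 1 calls.
call_count = 8

Final answer: 8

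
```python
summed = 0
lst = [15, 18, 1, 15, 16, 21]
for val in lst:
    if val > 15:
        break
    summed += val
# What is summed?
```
Trace:
  summed=0
  summed=15, val=15
  summed=15, val=18

Final answer: 15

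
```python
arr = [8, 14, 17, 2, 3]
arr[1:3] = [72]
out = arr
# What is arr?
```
Trace:
  arr=[8, 14, 17, 2, 3]
  arr=[8, 72, 2, 3]
  arr=[8, 72, 2, 3], out=[8, 72, 2, 3]

Final answer: [8, 72, 2, 3]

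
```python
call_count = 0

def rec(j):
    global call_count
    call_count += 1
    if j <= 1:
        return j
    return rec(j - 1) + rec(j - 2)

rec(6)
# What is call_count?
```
Call trace (a repeated sub-call is expanded the first time; later identical calls just restate its return value):
rec(j=6)
  rec(j=5)
    rec(j=4)
      rec(j=3)
        rec(j=2)
          rec(j=1)
          -> return 1
          rec(j=0)
          -> return 0
        -> return 1
        rec(j=1)
        -> return 1
      -> return 2
      rec(j=2) -> return 1  (same call as traced above)
    -> return 3
    rec(j=3) -> return 2  (same call as traced above)
  -> return 5
  rec(j=4) -> return 3  (same call as traced above)
-> return 8

call_count is incremented once per call, so count the calls in each subtree. Let C(j) = number of calls made by rec(j).
C(0) = C(1) = 1 (base case, no recursion); C(j) = 1 + C(j - 1) + C(j - 2) otherwise.
C(2) = 1 + C(1) + C(0) = 1 + 1 + 1 = 3
C(3) = 1 + C(2) + C(1) = 1 + 3 + 1 = 5
C(4) = 1 + C(3) + C(2) = 1 + 5 + 3 = 9
C(5) = 1 + C(4) + C(3) = 1 + 9 + 5 = 15
C(6) = 1 + C(5) + C(4) = 1 + 15 + 9 = 25
call_count = C(6) = 25

Final answer: 25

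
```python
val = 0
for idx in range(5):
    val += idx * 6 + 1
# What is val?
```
Trace:
  val=0
  val=1, idx=0
  val=8, idx=1
  val=21, idx=2
  val=40, idx=3
  val=65, idx=4

Final answer: 65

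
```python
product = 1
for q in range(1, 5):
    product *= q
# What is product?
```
Trace:
  product=1
  product=1, q=1
  product=2, q=2
  product=6, q=3
  product=24, q=4

Final answer: 24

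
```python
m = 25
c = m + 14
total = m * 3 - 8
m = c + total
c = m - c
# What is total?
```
Trace:
  m=25
  m=25, c=39
  m=25, c=39, total=67
  m=106, c=39, total=67
  m=106, c=67, total=67

Final answer: 67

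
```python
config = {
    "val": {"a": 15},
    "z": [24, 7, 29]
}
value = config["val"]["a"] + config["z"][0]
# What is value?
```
Trace:
  config={'val': {'a': 15}, 'z': [24, 7, 29]}
  config={'val': {'a': 15}, 'z': [24, 7, 29]}, value=39

Final answer: 39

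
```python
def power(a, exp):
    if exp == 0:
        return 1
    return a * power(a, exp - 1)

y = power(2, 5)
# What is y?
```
Call trace:
power(a=2, exp=5)
  power(a=2, exp=4)
    power(a=2, exp=3)
      power(a=2, exp=2)
        power(a=2, exp=1)
          power(a=2, exp=0)
          -> return 1
        -> return 2
      -> return 4
    -> return 8
  -> return 16
-> return 32

Final answer: 32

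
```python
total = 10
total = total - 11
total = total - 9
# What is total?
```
Trace:
  total=10
  total=-1
  total=-10

Final answer: -10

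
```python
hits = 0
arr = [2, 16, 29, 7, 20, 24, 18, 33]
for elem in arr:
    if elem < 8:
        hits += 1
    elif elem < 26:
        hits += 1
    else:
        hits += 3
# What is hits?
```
Trace:
  hits=0
  hits=1, elem=2
  hits=2, elem=16
  hits=5, elem=29
  hits=6, elem=7
  hits=7, elem=20
  hits=8, elem=24
  hits=9, elem=18
  hits=12, elem=33

Final answer: 12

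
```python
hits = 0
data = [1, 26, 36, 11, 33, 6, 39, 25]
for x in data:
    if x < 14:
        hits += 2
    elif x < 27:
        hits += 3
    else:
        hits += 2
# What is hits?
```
Trace:
  hits=0
  hits=2, x=1
  hits=5, x=26
  hits=7, x=36
  hits=9, x=11
  hits=11, x=33
  hits=13, x=6
  hits=15, x=39
  hits=18, x=25

Final answer: 18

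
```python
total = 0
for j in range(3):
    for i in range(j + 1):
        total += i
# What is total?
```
Trace:
  total=0
  total=0, j=0, i=0
  total=0, j=1, i=0
  total=1, j=1, i=1
  total=1, j=2, i=0
  total=2, j=2, i=1
  total=4, j=2, i=2

Final answer: 4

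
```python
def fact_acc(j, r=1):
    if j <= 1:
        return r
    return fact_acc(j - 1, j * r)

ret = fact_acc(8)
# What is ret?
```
Call trace:
fact_acc(j=8, r=1)
  fact_acc(j=7, r=8)
    fact_acc(j=6, r=56)
      fact_acc(j=5, r=336)
        fact_acc(j=4, r=1680)
          fact_acc(j=3, r=6720)
            fact_acc(j=2, r=20160)
              fact_acc(j=1, r=40320)
              -> return 40320
            -> return 40320
          -> return 40320
        -> return 40320
      -> return 40320
    -> return 40320
  -> return 40320
-> return 40320

Final answer: 40320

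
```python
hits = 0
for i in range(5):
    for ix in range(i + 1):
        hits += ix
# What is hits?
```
Trace:
  hits=0
  hits=0, i=0, ix=0
  hits=0, i=1, ix=0
  hits=1, i=1, ix=1
  hits=1, i=2, ix=0
  hits=2, i=2, ix=1
  hits=4, i=2, ix=2
  hits=4, i=3, ix=0
  hits=5, i=3, ix=1
  hits=7, i=3, ix=2
  hits=10, i=3, ix=3
  hits=10, i=4, ix=0
  hits=11, i=4, ix=1
  hits=13, i=4, ix=2
  hits=16, i=4, ix=3
  hits=20, i=4, ix=4

Final answer: 20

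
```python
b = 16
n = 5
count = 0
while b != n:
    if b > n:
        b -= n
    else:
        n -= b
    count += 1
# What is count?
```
Trace:
  b=16
  b=16, n=5
  b=16, n=5, count=0
  b=11, n=5, count=1
  b=6, n=5, count=2
  b=1, n=5, count=3
  b=1, n=4, count=4
  b=1, n=3, count=5
  b=1, n=2, count=6
  b=1, n=1, count=7

Final answer: 7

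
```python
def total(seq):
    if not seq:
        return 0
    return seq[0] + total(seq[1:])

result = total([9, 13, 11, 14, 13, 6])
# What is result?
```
Call trace:
total(seq=[9, 13, 11, 14, 13, 6])
  total(seq=[13, 11, 14, 13, 6])
    total(seq=[11, 14, 13, 6])
      total(seq=[14, 13, 6])
        total(seq=[13, 6])
          total(seq=[6])
            total(seq=[])
            -> return 0
          -> return 6
        -> return 19
      -> return 33
    -> return 44
  -> return 57
-> return 66

Final answer: 66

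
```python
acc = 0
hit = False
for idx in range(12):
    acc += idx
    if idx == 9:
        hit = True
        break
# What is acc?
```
Trace:
  acc=0
  acc=0, hit=False
  acc=0, hit=False, idx=0
  acc=1, hit=False, idx=1
  acc=3, hit=False, idx=2
  acc=6, hit=False, idx=3
  acc=10, hit=False, idx=4
  acc=15, hit=False, idx=5
  acc=21, hit=False, idx=6
  acc=28, hit=False, idx=7
  acc=36, hit=False, idx=8
  acc=45, hit=True, idx=9

Final answer: 45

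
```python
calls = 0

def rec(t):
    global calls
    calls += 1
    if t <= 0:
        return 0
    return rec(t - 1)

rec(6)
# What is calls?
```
Call trace:
rec(t=6)
  rec(t=5)
    rec(t=4)
      rec(t=3)
        rec(t=2)
          rec(t=1)
            rec(t=0)
            -> return 0
          -> return 0
        -> return 0
      -> return 0
    -> return 0
  -> return 0
-> return 0

calls is incremented once per call. rec is entered once for each t = 6, 5, 4, 3, 2, 1, 0 (the t <= 0 call returns without recursing), i.e. 6 + 1 calls.
calls = 7

Final answer: 7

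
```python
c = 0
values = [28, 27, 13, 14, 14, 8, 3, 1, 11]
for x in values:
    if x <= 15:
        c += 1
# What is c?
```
Trace:
  c=0
  c=0, x=28
  c=0, x=27
  c=1, x=13
  c=2, x=14
  c=3, x=14
  c=4, x=8
  c=5, x=3
  c=6, x=1
  c=7, x=11

Final answer: 7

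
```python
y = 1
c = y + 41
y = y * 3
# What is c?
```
Trace:
  y=1
  y=1, c=42
  y=3, c=42

Final answer: 42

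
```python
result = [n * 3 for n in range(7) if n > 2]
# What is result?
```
Trace:
  n=0
  n=1
  n=2
  n=3
  n=4
  n=5
  n=6
  result=[9, 12, 15, 18]

Final answer: [9, 12, 15, 18]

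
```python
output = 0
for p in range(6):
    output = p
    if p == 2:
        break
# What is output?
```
Trace:
  output=0
  output=0, p=0
  output=1, p=1
  output=2, p=2

Final answer: 2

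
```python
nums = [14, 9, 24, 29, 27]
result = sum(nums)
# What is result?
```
Trace:
  nums=[14, 9, 24, 29, 27]
  nums=[14, 9, 24, 29, 27], result=103

Final answer: 103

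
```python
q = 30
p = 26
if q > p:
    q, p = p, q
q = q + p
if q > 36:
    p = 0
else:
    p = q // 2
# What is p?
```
Trace:
  q=30
  q=30, p=26
  q=26, p=30
  q=56, p=30
  q=56, p=0

Final answer: 0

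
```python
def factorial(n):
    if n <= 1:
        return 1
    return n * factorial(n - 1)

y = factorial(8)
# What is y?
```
Call trace:
factorial(n=8)
  factorial(n=7)
    factorial(n=6)
      factorial(n=5)
        factorial(n=4)
          factorial(n=3)
            factorial(n=2)
              factorial(n=1)
              -> return 1
            -> return 2
          -> return 6
        -> return 24
      -> return 120
    -> return 720
  -> return 5040
-> return 40320

Final answer: 40320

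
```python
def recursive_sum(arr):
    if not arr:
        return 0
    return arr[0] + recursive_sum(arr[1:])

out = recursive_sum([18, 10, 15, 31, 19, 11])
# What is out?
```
Call trace:
recursive_sum(arr=[18, 10, 15, 31, 19, 11])
  recursive_sum(arr=[10, 15, 31, 19, 11])
    recursive_sum(arr=[15, 31, 19, 11])
      recursive_sum(arr=[31, 19, 11])
        recursive_sum(arr=[19, 11])
          recursive_sum(arr=[11])
            recursive_sum(arr=[])
            -> return 0
          -> return 11
        -> return 30
      -> return 61
    -> return 76
  -> return 86
-> return 104

Final answer: 104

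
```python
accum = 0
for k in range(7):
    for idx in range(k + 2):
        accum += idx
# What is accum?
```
Trace:
  accum=0
  accum=0, k=0, idx=0
  accum=1, k=0, idx=1
  accum=1, k=1, idx=0
  accum=2, k=1, idx=1
  accum=4, k=1, idx=2
  accum=4, k=2, idx=0
  accum=5, k=2, idx=1
  accum=7, k=2, idx=2
  accum=10, k=2, idx=3
  accum=10, k=3, idx=0
  accum=11, k=3, idx=1
  accum=13, k=3, idx=2
  accum=16, k=3, idx=3
  accum=20, k=3, idx=4
  accum=20, k=4, idx=0
  accum=21, k=4, idx=1
  accum=23, k=4, idx=2
  accum=26, k=4, idx=3
  accum=30, k=4, idx=4
  accum=35, k=4, idx=5
  accum=35, k=5, idx=0
  accum=36, k=5, idx=1
  accum=38, k=5, idx=2
  accum=41, k=5, idx=3
  accum=45, k=5, idx=4
  accum=50, k=5, idx=5
  accum=56, k=5, idx=6
  accum=56, k=6, idx=0
  accum=57, k=6, idx=1
  accum=59, k=6, idx=2
  accum=62, k=6, idx=3
  accum=66, k=6, idx=4
  accum=71, k=6, idx=5
  accum=77, k=6, idx=6
  accum=84, k=6, idx=7

Final answer: 84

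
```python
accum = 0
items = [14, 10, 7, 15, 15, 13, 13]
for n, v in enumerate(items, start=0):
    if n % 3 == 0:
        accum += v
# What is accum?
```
Trace:
  accum=0
  accum=14, n=0, v=14
  accum=14, n=1, v=10
  accum=14, n=2, v=7
  accum=29, n=3, v=15
  accum=29, n=4, v=15
  accum=29, n=5, v=13
  accum=42, n=6, v=13

Final answer: 42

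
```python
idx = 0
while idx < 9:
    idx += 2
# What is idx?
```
Trace:
  idx=0
  idx=2
  idx=4
  idx=6
  idx=8
  idx=10

Final answer: 10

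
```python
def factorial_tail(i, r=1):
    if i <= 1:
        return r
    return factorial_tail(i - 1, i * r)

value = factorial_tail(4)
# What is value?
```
Call trace:
factorial_tail(i=4, r=1)
  factorial_tail(i=3, r=4)
    factorial_tail(i=2, r=12)
      factorial_tail(i=1, r=24)
      -> return 24
    -> return 24
  -> return 24
-> return 24

Final answer: 24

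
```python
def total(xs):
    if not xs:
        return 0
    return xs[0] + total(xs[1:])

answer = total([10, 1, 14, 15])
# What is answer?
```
Call trace:
total(xs=[10, 1, 14, 15])
  total(xs=[1, 14, 15])
    total(xs=[14, 15])
      total(xs=[15])
        total(xs=[])
        -> return 0
      -> return 15
    -> return 29
  -> return 30
-> return 40

Final answer: 40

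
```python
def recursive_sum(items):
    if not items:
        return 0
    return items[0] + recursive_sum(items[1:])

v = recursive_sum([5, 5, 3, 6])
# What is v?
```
Call trace:
recursive_sum(items=[5, 5, 3, 6])
  recursive_sum(items=[5, 3, 6])
    recursive_sum(items=[3, 6])
      recursive_sum(items=[6])
        recursive_sum(items=[])
        -> return 0
      -> return 6
    -> return 9
  -> return 14
-> return 19

Final answer: 19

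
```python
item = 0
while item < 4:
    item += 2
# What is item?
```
Trace:
  item=0
  item=2
  item=4

Final answer: 4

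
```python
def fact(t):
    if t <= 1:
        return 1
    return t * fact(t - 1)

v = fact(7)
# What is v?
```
Call trace:
fact(t=7)
  fact(t=6)
    fact(t=5)
      fact(t=4)
        fact(t=3)
          fact(t=2)
            fact(t=1)
            -> return 1
          -> return 2
        -> return 6
      -> return 24
    -> return 120
  -> return 720
-> return 5040

Final answer: 5040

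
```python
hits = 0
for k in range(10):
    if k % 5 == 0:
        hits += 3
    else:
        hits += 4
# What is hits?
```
Trace:
  hits=0
  hits=3, k=0
  hits=7, k=1
  hits=11, k=2
  hits=15, k=3
  hits=19, k=4
  hits=22, k=5
  hits=26, k=6
  hits=30, k=7
  hits=34, k=8
  hits=38, k=9

Final answer: 38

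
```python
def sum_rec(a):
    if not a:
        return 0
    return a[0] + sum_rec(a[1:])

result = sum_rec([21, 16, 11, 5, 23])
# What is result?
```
Call trace:
sum_rec(a=[21, 16, 11, 5, 23])
  sum_rec(a=[16, 11, 5, 23])
    sum_rec(a=[11, 5, 23])
      sum_rec(a=[5, 23])
        sum_rec(a=[23])
          sum_rec(a=[])
          -> return 0
        -> return 23
      -> return 28
    -> return 39
  -> return 55
-> return 76

Final answer: 76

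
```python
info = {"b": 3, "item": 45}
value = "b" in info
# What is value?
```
Trace:
  info={'b': 3, 'item': 45}
  info={'b': 3, 'item': 45}, value=True

Final answer: True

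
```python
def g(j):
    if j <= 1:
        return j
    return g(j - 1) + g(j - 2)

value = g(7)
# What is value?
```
Call trace (a repeated sub-call is expanded the first time; later identical calls just restate its return value):
g(j=7)
  g(j=6)
    g(j=5)
      g(j=4)
        g(j=3)
          g(j=2)
            g(j=1)
            -> return 1
            g(j=0)
            -> return 0
          -> return 1
          g(j=1)
          -> return 1
        -> return 2
        g(j=2) -> return 1  (same call as traced above)
      -> return 3
      g(j=3) -> return 2  (same call as traced above)
    -> return 5
    g(j=4) -> return 3  (same call as traced above)
  -> return 8
  g(j=5) -> return 5  (same call as traced above)
-> return 13

Final answer: 13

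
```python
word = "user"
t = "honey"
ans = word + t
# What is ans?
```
Trace:
  word='user'
  word='user', t='honey'
  word='user', t='honey', ans='userhoney'

Final answer: 'userhoney'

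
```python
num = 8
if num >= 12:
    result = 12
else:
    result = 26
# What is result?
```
Trace:
  num=8
  num=8, result=26

Final answer: 26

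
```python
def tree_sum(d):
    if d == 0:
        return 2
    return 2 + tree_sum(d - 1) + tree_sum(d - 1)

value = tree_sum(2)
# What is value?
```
Call trace (a repeated sub-call is expanded the first time; later identical calls just restate its return value):
tree_sum(d=2)
  tree_sum(d=1)
    tree_sum(d=0)
    -> return 2
    tree_sum(d=0)
    -> return 2
  -> return 6
  tree_sum(d=1) -> return 6  (same call as traced above)
-> return 14

Final answer: 14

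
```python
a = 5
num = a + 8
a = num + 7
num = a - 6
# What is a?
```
Trace:
  a=5
  a=5, num=13
  a=20, num=13
  a=20, num=14

Final answer: 20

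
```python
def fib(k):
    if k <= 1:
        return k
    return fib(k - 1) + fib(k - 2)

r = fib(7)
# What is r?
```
Call trace (a repeated sub-call is expanded the first time; later identical calls just restate its return value):
fib(k=7)
  fib(k=6)
    fib(k=5)
      fib(k=4)
        fib(k=3)
          fib(k=2)
            fib(k=1)
            -> return 1
            fib(k=0)
            -> return 0
          -> return 1
          fib(k=1)
          -> return 1
        -> return 2
        fib(k=2) -> return 1  (same call as traced above)
      -> return 3
      fib(k=3) -> return 2  (same call as traced above)
    -> return 5
    fib(k=4) -> return 3  (same call as traced above)
  -> return 8
  fib(k=5) -> return 5  (same call as traced above)
-> return 13

Final answer: 13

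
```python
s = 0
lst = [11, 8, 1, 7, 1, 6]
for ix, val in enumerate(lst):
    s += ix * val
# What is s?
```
Trace:
  s=0
  s=0, ix=0, val=11
  s=8, ix=1, val=8
  s=10, ix=2, val=1
  s=31, ix=3, val=7
  s=35, ix=4, val=1
  s=65, ix=5, val=6

Final answer: 65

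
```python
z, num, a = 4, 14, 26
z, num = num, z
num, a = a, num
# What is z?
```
Trace:
  z=4, num=14, a=26
  z=14, num=4, a=26
  z=14, num=26, a=4

Final answer: 14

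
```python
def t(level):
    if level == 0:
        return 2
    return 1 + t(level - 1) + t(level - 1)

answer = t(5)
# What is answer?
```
Call trace (a repeated sub-call is expanded the first time; later identical calls just restate its return value):
t(level=5)
  t(level=4)
    t(level=3)
      t(level=2)
        t(level=1)
          t(level=0)
          -> return 2
          t(level=0)
          -> return 2
        -> return 5
        t(level=1) -> return 5  (same call as traced above)
      -> return 11
      t(level=2) -> return 11  (same call as traced above)
    -> return 23
    t(level=3) -> return 23  (same call as traced above)
  -> return 47
  t(level=4) -> return 47  (same call as traced above)
-> return 95

Final answer: 95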